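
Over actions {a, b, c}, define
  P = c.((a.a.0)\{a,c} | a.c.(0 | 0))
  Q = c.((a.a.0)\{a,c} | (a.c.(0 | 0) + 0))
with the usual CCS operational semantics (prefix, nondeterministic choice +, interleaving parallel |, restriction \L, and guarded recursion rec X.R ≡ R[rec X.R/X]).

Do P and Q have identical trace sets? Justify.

P's transition system — 4 states:
  s0 = c.((a.a.0)\{a,c} | a.c.(0 | 0)) :: —c→ s1
  s1 = (a.a.0)\{a,c} | a.c.(0 | 0) :: —a→ s2
  s2 = (a.a.0)\{a,c} | c.(0 | 0) :: —c→ s3
  s3 = (a.a.0)\{a,c} | (0 | 0) :: ·
Q's transition system — 4 states:
  t0 = c.((a.a.0)\{a,c} | (a.c.(0 | 0) + 0)) :: —c→ t1
  t1 = (a.a.0)\{a,c} | (a.c.(0 | 0) + 0) :: —a→ t2
  t2 = (a.a.0)\{a,c} | c.(0 | 0) :: —c→ t3
  t3 = (a.a.0)\{a,c} | (0 | 0) :: ·
Partition-refinement fixed point:
  B0 = {s0, t0}
  B1 = {s1, t1}
  B2 = {s2, t2}
  B3 = {s3, t3}
s0 ∈ B0, t0 ∈ B0 → same block
Bisimilar ⇒ trace-equivalent.

traces(P) = traces(Q)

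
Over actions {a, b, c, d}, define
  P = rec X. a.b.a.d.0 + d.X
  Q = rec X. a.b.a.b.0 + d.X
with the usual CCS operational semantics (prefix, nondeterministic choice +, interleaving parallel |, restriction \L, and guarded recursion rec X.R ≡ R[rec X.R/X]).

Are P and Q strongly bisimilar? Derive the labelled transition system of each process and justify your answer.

Reachable graph of P (5 states):
  s0 = rec X. a.b.a.d.0 + d.X → =a=> s1, =d=> s0
  s1 = b.a.d.0 → =b=> s2
  s2 = a.d.0 → =a=> s3
  s3 = d.0 → =d=> s4
  s4 = 0 → (no moves)
Reachable graph of Q (5 states):
  t0 = rec X. a.b.a.b.0 + d.X → =a=> t1, =d=> t0
  t1 = b.a.b.0 → =b=> t2
  t2 = a.b.0 → =a=> t3
  t3 = b.0 → =b=> t4
  t4 = 0 → (no moves)
Partition-refinement fixed point:
  B0 = {s0}
  B1 = {s1}
  B2 = {s2}
  B3 = {s3}
  B4 = {s4, t4}
  B5 = {t0}
  B6 = {t1}
  B7 = {t2}
  B8 = {t3}
s0 ∈ B0, t0 ∈ B5 → different blocks

NO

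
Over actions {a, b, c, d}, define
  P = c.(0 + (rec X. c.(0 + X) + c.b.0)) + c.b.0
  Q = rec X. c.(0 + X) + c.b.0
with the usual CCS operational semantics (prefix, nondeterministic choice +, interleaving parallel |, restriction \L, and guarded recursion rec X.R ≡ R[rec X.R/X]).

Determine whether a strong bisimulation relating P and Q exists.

P's transition system — 4 states:
  s0 = c.(0 + (rec X. c.(0 + X) + c.b.0)) + c.b.0 has moves ··c··> s1, ··c··> s2
  s1 = 0 + (rec X. c.(0 + X) + c.b.0) has moves ··c··> s1, ··c··> s2
  s2 = b.0 has moves ··b··> s3
  s3 = 0 has moves ·
Q's transition system — 4 states:
  t0 = rec X. c.(0 + X) + c.b.0 has moves ··c··> t1, ··c··> t2
  t1 = 0 + (rec X. c.(0 + X) + c.b.0) has moves ··c··> t1, ··c··> t2
  t2 = b.0 has moves ··b··> t3
  t3 = 0 has moves ·
Bisimilarity quotient blocks:
  B0 = {s0, s1, t0, t1}
  B1 = {s2, t2}
  B2 = {s3, t3}
s0 ∈ B0, t0 ∈ B0 → same block

YES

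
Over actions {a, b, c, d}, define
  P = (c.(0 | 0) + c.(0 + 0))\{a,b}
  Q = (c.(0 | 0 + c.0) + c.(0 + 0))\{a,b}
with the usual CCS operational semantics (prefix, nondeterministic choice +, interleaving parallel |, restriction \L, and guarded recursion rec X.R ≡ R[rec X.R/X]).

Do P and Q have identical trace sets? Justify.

P's transition system — 3 states:
  s0 = (c.(0 | 0) + c.(0 + 0))\{a,b} → =c=> s1, =c=> s2
  s1 = (0 + 0)\{a,b} → (no moves)
  s2 = (0 | 0)\{a,b} → (no moves)
Q's transition system — 4 states:
  t0 = (c.(0 | 0 + c.0) + c.(0 + 0))\{a,b} → =c=> t1, =c=> t2
  t1 = (0 + 0)\{a,b} → (no moves)
  t2 = (0 | 0 + c.0)\{a,b} → =c=> t3
  t3 = 0\{a,b} → (no moves)
Trace ⟨cc⟩ through Q, begin at {t0}:
  after c @ step 1: {t1, t2}
  after c @ step 2: {t3}
  ✓ Q
Trace ⟨cc⟩ through P, begin at {s0}:
  after c @ step 1: {s1, s2}
  after c @ step 2: ∅  — P cannot continue

trace-distinct — witness ⟨cc⟩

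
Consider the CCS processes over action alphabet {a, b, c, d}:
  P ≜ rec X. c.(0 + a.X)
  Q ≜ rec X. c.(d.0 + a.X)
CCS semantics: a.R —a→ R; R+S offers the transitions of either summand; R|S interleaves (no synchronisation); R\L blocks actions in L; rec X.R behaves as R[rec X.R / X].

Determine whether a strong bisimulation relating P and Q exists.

not bisimilar

Reachable graph of P (2 states):
  m0 = rec X. c.(0 + a.X) has moves ··c··> m1
  m1 = 0 + a.(rec X. c.(0 + a.X)) has moves ··a··> m0
Reachable graph of Q (3 states):
  n0 = rec X. c.(d.0 + a.X) has moves ··c··> n1
  n1 = d.0 + a.(rec X. c.(d.0 + a.X)) has moves ··a··> n0, ··d··> n2
  n2 = 0 has moves ∅
Partition-refinement fixed point:
  B0 = {m0}
  B1 = {m1}
  B2 = {n0}
  B3 = {n1}
  B4 = {n2}
m0 ∈ B0, n0 ∈ B2 → different blocks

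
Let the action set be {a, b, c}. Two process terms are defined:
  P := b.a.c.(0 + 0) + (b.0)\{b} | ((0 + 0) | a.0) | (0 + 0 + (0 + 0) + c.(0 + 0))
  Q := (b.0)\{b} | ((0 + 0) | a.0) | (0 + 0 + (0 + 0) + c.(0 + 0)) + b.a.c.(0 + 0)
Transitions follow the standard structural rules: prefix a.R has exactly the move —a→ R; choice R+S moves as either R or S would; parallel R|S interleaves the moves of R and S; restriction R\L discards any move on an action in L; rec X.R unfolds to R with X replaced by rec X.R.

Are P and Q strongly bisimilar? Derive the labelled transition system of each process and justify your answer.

P ~ Q

P's transition system — 7 states:
  m0 = b.a.c.(0 + 0) + (b.0)\{b} | ((0 + 0) | a.0) | (0 + 0 + (0 + 0) + c.(0 + 0)) → =a=> m1, =b=> m2, =c=> m3
  m1 = (b.0)\{b} | ((0 + 0) | 0) | (0 + 0 + (0 + 0) + c.(0 + 0)) → =c=> m4
  m2 = a.c.(0 + 0) → =a=> m5
  m3 = (b.0)\{b} | ((0 + 0) | a.0) | (0 + 0) → =a=> m4
  m4 = (b.0)\{b} | ((0 + 0) | 0) | (0 + 0) → deadlocked
  m5 = c.(0 + 0) → =c=> m6
  m6 = 0 + 0 → deadlocked
Q's transition system — 7 states:
  n0 = (b.0)\{b} | ((0 + 0) | a.0) | (0 + 0 + (0 + 0) + c.(0 + 0)) + b.a.c.(0 + 0) → =a=> n1, =b=> n2, =c=> n3
  n1 = (b.0)\{b} | ((0 + 0) | 0) | (0 + 0 + (0 + 0) + c.(0 + 0)) → =c=> n4
  n2 = a.c.(0 + 0) → =a=> n5
  n3 = (b.0)\{b} | ((0 + 0) | a.0) | (0 + 0) → =a=> n4
  n4 = (b.0)\{b} | ((0 + 0) | 0) | (0 + 0) → deadlocked
  n5 = c.(0 + 0) → =c=> n6
  n6 = 0 + 0 → deadlocked
Bisimilarity quotient blocks:
  B0 = {m0, n0}
  B1 = {m2, n2}
  B2 = {m1, m5, n1, n5}
  B3 = {m4, m6, n4, n6}
  B4 = {m3, n3}
m0 ∈ B0, n0 ∈ B0 → same block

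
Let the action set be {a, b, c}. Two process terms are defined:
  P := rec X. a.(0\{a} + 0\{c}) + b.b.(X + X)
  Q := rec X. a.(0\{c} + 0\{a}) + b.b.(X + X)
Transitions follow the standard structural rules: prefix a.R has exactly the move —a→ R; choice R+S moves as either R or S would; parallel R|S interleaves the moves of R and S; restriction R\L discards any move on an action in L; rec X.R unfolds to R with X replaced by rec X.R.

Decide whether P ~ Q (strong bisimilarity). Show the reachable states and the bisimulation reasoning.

LTS(P): 4 reachable states
  s0 = rec X. a.(0\{a} + 0\{c}) + b.b.(X + X) has moves --a--▸ s1, --b--▸ s2
  s1 = 0\{a} + 0\{c} has moves ∅
  s2 = b.((rec X. a.(0\{a} + 0\{c}) + b.b.(X + X)) + (rec X. a.(0\{a} + 0\{c}) + b.b.(X + X))) has moves --b--▸ s3
  s3 = (rec X. a.(0\{a} + 0\{c}) + b.b.(X + X)) + (rec X. a.(0\{a} + 0\{c}) + b.b.(X + X)) has moves --a--▸ s1, --b--▸ s2
LTS(Q): 4 reachable states
  t0 = rec X. a.(0\{c} + 0\{a}) + b.b.(X + X) has moves --a--▸ t1, --b--▸ t2
  t1 = 0\{c} + 0\{a} has moves ∅
  t2 = b.((rec X. a.(0\{c} + 0\{a}) + b.b.(X + X)) + (rec X. a.(0\{c} + 0\{a}) + b.b.(X + X))) has moves --b--▸ t3
  t3 = (rec X. a.(0\{c} + 0\{a}) + b.b.(X + X)) + (rec X. a.(0\{c} + 0\{a}) + b.b.(X + X)) has moves --a--▸ t1, --b--▸ t2
Partition-refinement fixed point:
  B0 = {s0, s3, t0, t3}
  B1 = {s1, t1}
  B2 = {s2, t2}
s0 ∈ B0, t0 ∈ B0 → same block

YES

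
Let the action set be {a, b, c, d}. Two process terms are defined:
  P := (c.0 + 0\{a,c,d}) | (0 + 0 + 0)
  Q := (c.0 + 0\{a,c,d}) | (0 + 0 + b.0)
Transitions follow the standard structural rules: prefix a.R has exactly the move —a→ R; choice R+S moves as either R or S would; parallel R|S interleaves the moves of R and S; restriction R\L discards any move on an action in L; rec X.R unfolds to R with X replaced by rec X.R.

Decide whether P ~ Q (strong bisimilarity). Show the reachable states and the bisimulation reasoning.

P's transition system — 2 states:
  p0 = (c.0 + 0\{a,c,d}) | (0 + 0 + 0) | —c→ p1
  p1 = 0 | (0 + 0 + 0) | (no moves)
Q's transition system — 4 states:
  q0 = (c.0 + 0\{a,c,d}) | (0 + 0 + b.0) | —b→ q1, —c→ q2
  q1 = (c.0 + 0\{a,c,d}) | 0 | —c→ q3
  q2 = 0 | (0 + 0 + b.0) | —b→ q3
  q3 = 0 | 0 | (no moves)
Bisimilarity quotient blocks:
  B0 = {p0, q1}
  B1 = {p1, q3}
  B2 = {q0}
  B3 = {q2}
p0 ∈ B0, q0 ∈ B2 → different blocks

NO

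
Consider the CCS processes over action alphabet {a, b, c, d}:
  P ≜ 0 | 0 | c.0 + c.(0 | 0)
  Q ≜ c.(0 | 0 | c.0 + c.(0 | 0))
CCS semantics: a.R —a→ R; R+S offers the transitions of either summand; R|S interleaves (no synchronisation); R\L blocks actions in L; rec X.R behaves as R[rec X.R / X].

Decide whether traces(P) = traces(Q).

Reachable graph of P (3 states):
  p0 = 0 | 0 | c.0 + c.(0 | 0) | -c-> p1, -c-> p2
  p1 = 0 | 0 | ∅
  p2 = 0 | 0 | 0 | ∅
Reachable graph of Q (4 states):
  q0 = c.(0 | 0 | c.0 + c.(0 | 0)) | -c-> q1
  q1 = 0 | 0 | c.0 + c.(0 | 0) | -c-> q2, -c-> q3
  q2 = 0 | 0 | ∅
  q3 = 0 | 0 | 0 | ∅
Run σ = ⟨cc⟩ on Q: start {q0}
  [1] c ⇒ {q1}
  [2] c ⇒ {q2, q3}
  Q completes σ.
Run σ = ⟨cc⟩ on P: start {p0}
  [1] c ⇒ {p1, p2}
  [2] c ⇒ ∅  — P cannot continue

NO — witness ⟨cc⟩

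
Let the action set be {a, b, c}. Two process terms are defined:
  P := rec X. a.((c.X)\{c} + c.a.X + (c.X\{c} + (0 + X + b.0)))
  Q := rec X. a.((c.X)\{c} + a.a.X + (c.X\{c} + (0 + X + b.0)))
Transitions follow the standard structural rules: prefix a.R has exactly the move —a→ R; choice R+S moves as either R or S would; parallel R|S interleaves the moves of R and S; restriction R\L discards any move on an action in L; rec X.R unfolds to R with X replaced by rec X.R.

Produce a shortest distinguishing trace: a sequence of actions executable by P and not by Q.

acaac

P's transition system — 7 states:
  s0 = rec X. a.((c.X)\{c} + c.a.X + (c.X\{c} + (0 + X + b.0))) ⊢ --a--▸ s1
  s1 = (c.(rec X. a.((c.X)\{c} + c.a.X + (c.X\{c} + (0 + X + b.0)))))\{c} + c.a.(rec X. a.((c.X)\{c} + c.a.X + (c.X\{c} + (0 + X + b.0)))) + (c.(rec X. a.((c.X)\{c} + c.a.X + (c.X\{c} + (0 + X + b.0))))\{c} + (0 + (rec X. a.((c.X)\{c} + c.a.X + (c.X\{c} + (0 + X + b.0)))) + b.0)) ⊢ --a--▸ s1, --b--▸ s2, --c--▸ s3, --c--▸ s4
  s2 = 0 ⊢ stopped
  s3 = (rec X. a.((c.X)\{c} + c.a.X + (c.X\{c} + (0 + X + b.0))))\{c} ⊢ --a--▸ s5
  s4 = a.(rec X. a.((c.X)\{c} + c.a.X + (c.X\{c} + (0 + X + b.0)))) ⊢ --a--▸ s0
  s5 = ((c.(rec X. a.((c.X)\{c} + c.a.X + (c.X\{c} + (0 + X + b.0)))))\{c} + c.a.(rec X. a.((c.X)\{c} + c.a.X + (c.X\{c} + (0 + X + b.0)))) + (c.(rec X. a.((c.X)\{c} + c.a.X + (c.X\{c} + (0 + X + b.0))))\{c} + (0 + (rec X. a.((c.X)\{c} + c.a.X + (c.X\{c} + (0 + X + b.0)))) + b.0)))\{c} ⊢ --a--▸ s5, --b--▸ s6
  s6 = 0\{c} ⊢ stopped
Q's transition system — 8 states:
  t0 = rec X. a.((c.X)\{c} + a.a.X + (c.X\{c} + (0 + X + b.0))) ⊢ --a--▸ t1
  t1 = (c.(rec X. a.((c.X)\{c} + a.a.X + (c.X\{c} + (0 + X + b.0)))))\{c} + a.a.(rec X. a.((c.X)\{c} + a.a.X + (c.X\{c} + (0 + X + b.0)))) + (c.(rec X. a.((c.X)\{c} + a.a.X + (c.X\{c} + (0 + X + b.0))))\{c} + (0 + (rec X. a.((c.X)\{c} + a.a.X + (c.X\{c} + (0 + X + b.0)))) + b.0)) ⊢ --a--▸ t1, --a--▸ t2, --b--▸ t3, --c--▸ t4
  t2 = a.(rec X. a.((c.X)\{c} + a.a.X + (c.X\{c} + (0 + X + b.0)))) ⊢ --a--▸ t0
  t3 = 0 ⊢ stopped
  t4 = (rec X. a.((c.X)\{c} + a.a.X + (c.X\{c} + (0 + X + b.0))))\{c} ⊢ --a--▸ t5
  t5 = ((c.(rec X. a.((c.X)\{c} + a.a.X + (c.X\{c} + (0 + X + b.0)))))\{c} + a.a.(rec X. a.((c.X)\{c} + a.a.X + (c.X\{c} + (0 + X + b.0)))) + (c.(rec X. a.((c.X)\{c} + a.a.X + (c.X\{c} + (0 + X + b.0))))\{c} + (0 + (rec X. a.((c.X)\{c} + a.a.X + (c.X\{c} + (0 + X + b.0)))) + b.0)))\{c} ⊢ --a--▸ t5, --a--▸ t6, --b--▸ t7
  t6 = (a.(rec X. a.((c.X)\{c} + a.a.X + (c.X\{c} + (0 + X + b.0)))))\{c} ⊢ --a--▸ t4
  t7 = 0\{c} ⊢ stopped
Trace ⟨acaac⟩ through P, begin at {s0}:
  step 1 (a): {s1}
  step 2 (c): {s3, s4}
  step 3 (a): {s0, s5}
  step 4 (a): {s1, s5}
  step 5 (c): {s3, s4}
  ✓ P
Trace ⟨acaac⟩ through Q, begin at {t0}:
  step 1 (a): {t1}
  step 2 (c): {t4}
  step 3 (a): {t5}
  step 4 (a): {t5, t6}
  step 5 (c): ∅ (Q stuck)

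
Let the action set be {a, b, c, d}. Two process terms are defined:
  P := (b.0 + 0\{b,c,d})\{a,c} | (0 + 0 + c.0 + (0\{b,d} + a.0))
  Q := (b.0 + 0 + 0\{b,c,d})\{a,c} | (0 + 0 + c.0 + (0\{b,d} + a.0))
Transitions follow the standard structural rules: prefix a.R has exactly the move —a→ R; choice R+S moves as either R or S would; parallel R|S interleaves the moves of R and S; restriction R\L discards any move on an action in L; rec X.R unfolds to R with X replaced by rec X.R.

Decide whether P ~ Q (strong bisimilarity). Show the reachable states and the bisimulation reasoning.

YES

P's transition system — 4 states:
  p0 = (b.0 + 0\{b,c,d})\{a,c} | (0 + 0 + c.0 + (0\{b,d} + a.0)) → -a-> p1, -b-> p2, -c-> p1
  p1 = (b.0 + 0\{b,c,d})\{a,c} | 0 → -b-> p3
  p2 = 0\{a,c} | (0 + 0 + c.0 + (0\{b,d} + a.0)) → -a-> p3, -c-> p3
  p3 = 0\{a,c} | 0 → deadlocked
Q's transition system — 4 states:
  q0 = (b.0 + 0 + 0\{b,c,d})\{a,c} | (0 + 0 + c.0 + (0\{b,d} + a.0)) → -a-> q1, -b-> q2, -c-> q1
  q1 = (b.0 + 0 + 0\{b,c,d})\{a,c} | 0 → -b-> q3
  q2 = 0\{a,c} | (0 + 0 + c.0 + (0\{b,d} + a.0)) → -a-> q3, -c-> q3
  q3 = 0\{a,c} | 0 → deadlocked
Coarsest stable partition (strong bisimilarity classes):
  B0 = {p0, q0}
  B1 = {p2, q2}
  B2 = {p3, q3}
  B3 = {p1, q1}
p0 ∈ B0, q0 ∈ B0 → same block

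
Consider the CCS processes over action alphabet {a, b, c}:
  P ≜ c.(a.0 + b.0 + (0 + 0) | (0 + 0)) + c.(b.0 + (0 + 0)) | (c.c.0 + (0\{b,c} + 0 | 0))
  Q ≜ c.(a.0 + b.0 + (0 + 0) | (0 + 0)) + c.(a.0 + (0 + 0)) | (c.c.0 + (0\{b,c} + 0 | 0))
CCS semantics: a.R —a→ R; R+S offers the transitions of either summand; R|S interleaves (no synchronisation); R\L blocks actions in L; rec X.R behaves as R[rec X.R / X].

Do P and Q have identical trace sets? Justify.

traces(P) ≠ traces(Q) — witness ⟨ccb⟩

P's transition system — 11 states:
  m0 = c.(a.0 + b.0 + (0 + 0) | (0 + 0)) + c.(b.0 + (0 + 0)) | (c.c.0 + (0\{b,c} + 0 | 0)) → =c=> m1, =c=> m2, =c=> m3
  m1 = (b.0 + (0 + 0)) | (c.c.0 + (0\{b,c} + 0 | 0)) → =b=> m4, =c=> m5
  m2 = a.0 + b.0 + (0 + 0) | (0 + 0) → =a=> m6, =b=> m6
  m3 = c.(b.0 + (0 + 0)) | c.0 → =c=> m5, =c=> m7
  m4 = 0 | (c.c.0 + (0\{b,c} + 0 | 0)) → =c=> m8
  m5 = (b.0 + (0 + 0)) | c.0 → =b=> m8, =c=> m9
  m6 = 0 → deadlocked
  m7 = c.(b.0 + (0 + 0)) | 0 → =c=> m9
  m8 = 0 | c.0 → =c=> m10
  m9 = (b.0 + (0 + 0)) | 0 → =b=> m10
  m10 = 0 | 0 → deadlocked
Q's transition system — 11 states:
  n0 = c.(a.0 + b.0 + (0 + 0) | (0 + 0)) + c.(a.0 + (0 + 0)) | (c.c.0 + (0\{b,c} + 0 | 0)) → =c=> n1, =c=> n2, =c=> n3
  n1 = (a.0 + (0 + 0)) | (c.c.0 + (0\{b,c} + 0 | 0)) → =a=> n4, =c=> n5
  n2 = a.0 + b.0 + (0 + 0) | (0 + 0) → =a=> n6, =b=> n6
  n3 = c.(a.0 + (0 + 0)) | c.0 → =c=> n5, =c=> n7
  n4 = 0 | (c.c.0 + (0\{b,c} + 0 | 0)) → =c=> n8
  n5 = (a.0 + (0 + 0)) | c.0 → =a=> n8, =c=> n9
  n6 = 0 → deadlocked
  n7 = c.(a.0 + (0 + 0)) | 0 → =c=> n9
  n8 = 0 | c.0 → =c=> n10
  n9 = (a.0 + (0 + 0)) | 0 → =a=> n10
  n10 = 0 | 0 → deadlocked
Executing ccb from P (initial set {m0}):
  step 1 (c): {m1, m2, m3}
  step 2 (c): {m5, m7}
  step 3 (b): {m8}
  P completes σ.
Executing ccb from Q (initial set {n0}):
  step 1 (c): {n1, n2, n3}
  step 2 (c): {n5, n7}
  step 3 (b): ∅ (Q stuck)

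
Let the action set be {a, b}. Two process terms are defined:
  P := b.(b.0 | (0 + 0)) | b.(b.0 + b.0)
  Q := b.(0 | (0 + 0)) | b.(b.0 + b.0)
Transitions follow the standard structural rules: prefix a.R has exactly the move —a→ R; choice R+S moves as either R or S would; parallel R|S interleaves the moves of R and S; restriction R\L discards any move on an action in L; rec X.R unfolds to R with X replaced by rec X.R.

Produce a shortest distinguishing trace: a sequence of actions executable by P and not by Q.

bbbb

LTS(P): 9 reachable states
  u0 = b.(b.0 | (0 + 0)) | b.(b.0 + b.0) has moves =b=> u1, =b=> u2
  u1 = b.(b.0 | (0 + 0)) | (b.0 + b.0) has moves =b=> u3, =b=> u4
  u2 = b.0 | (0 + 0) | b.(b.0 + b.0) has moves =b=> u4, =b=> u5
  u3 = b.(b.0 | (0 + 0)) | 0 has moves =b=> u6
  u4 = b.0 | (0 + 0) | (b.0 + b.0) has moves =b=> u6, =b=> u7
  u5 = 0 | (0 + 0) | b.(b.0 + b.0) has moves =b=> u7
  u6 = b.0 | (0 + 0) | 0 has moves =b=> u8
  u7 = 0 | (0 + 0) | (b.0 + b.0) has moves =b=> u8
  u8 = 0 | (0 + 0) | 0 has moves deadlocked
LTS(Q): 6 reachable states
  v0 = b.(0 | (0 + 0)) | b.(b.0 + b.0) has moves =b=> v1, =b=> v2
  v1 = 0 | (0 + 0) | b.(b.0 + b.0) has moves =b=> v3
  v2 = b.(0 | (0 + 0)) | (b.0 + b.0) has moves =b=> v3, =b=> v4
  v3 = 0 | (0 + 0) | (b.0 + b.0) has moves =b=> v5
  v4 = b.(0 | (0 + 0)) | 0 has moves =b=> v5
  v5 = 0 | (0 + 0) | 0 has moves deadlocked
Trace ⟨bbbb⟩ through P, begin at {u0}:
  after b @ step 1: {u1, u2}
  after b @ step 2: {u3, u4, u5}
  after b @ step 3: {u6, u7}
  after b @ step 4: {u8}
  — P admits the full trace.
Trace ⟨bbbb⟩ through Q, begin at {v0}:
  after b @ step 1: {v1, v2}
  after b @ step 2: {v3, v4}
  after b @ step 3: {v5}
  after b @ step 4: no successor for Q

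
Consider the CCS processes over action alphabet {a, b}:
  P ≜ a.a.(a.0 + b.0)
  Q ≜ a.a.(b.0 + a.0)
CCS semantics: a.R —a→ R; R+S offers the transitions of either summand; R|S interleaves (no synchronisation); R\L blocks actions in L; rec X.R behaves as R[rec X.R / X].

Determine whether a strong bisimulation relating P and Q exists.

LTS(P): 4 reachable states
  m0 = a.a.(a.0 + b.0) | --a--▸ m1
  m1 = a.(a.0 + b.0) | --a--▸ m2
  m2 = a.0 + b.0 | --a--▸ m3, --b--▸ m3
  m3 = 0 | ∅
LTS(Q): 4 reachable states
  n0 = a.a.(b.0 + a.0) | --a--▸ n1
  n1 = a.(b.0 + a.0) | --a--▸ n2
  n2 = b.0 + a.0 | --a--▸ n3, --b--▸ n3
  n3 = 0 | ∅
Partition-refinement fixed point:
  B0 = {m0, n0}
  B1 = {m1, n1}
  B2 = {m2, n2}
  B3 = {m3, n3}
m0 ∈ B0, n0 ∈ B0 → same block

YES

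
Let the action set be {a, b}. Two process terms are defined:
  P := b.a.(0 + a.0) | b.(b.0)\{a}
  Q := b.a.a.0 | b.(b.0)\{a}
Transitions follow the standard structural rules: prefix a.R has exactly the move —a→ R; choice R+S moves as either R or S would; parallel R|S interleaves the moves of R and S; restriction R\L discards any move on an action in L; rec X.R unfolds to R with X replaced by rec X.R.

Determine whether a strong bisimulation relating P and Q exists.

Reachable graph of P (12 states):
  p0 = b.a.(0 + a.0) | b.(b.0)\{a} has moves ··b··> p1, ··b··> p2
  p1 = a.(0 + a.0) | b.(b.0)\{a} has moves ··a··> p3, ··b··> p4
  p2 = b.a.(0 + a.0) | (b.0)\{a} has moves ··b··> p4, ··b··> p5
  p3 = (0 + a.0) | b.(b.0)\{a} has moves ··a··> p6, ··b··> p7
  p4 = a.(0 + a.0) | (b.0)\{a} has moves ··a··> p7, ··b··> p8
  p5 = b.a.(0 + a.0) | 0\{a} has moves ··b··> p8
  p6 = 0 | b.(b.0)\{a} has moves ··b··> p9
  p7 = (0 + a.0) | (b.0)\{a} has moves ··a··> p9, ··b··> p10
  p8 = a.(0 + a.0) | 0\{a} has moves ··a··> p10
  p9 = 0 | (b.0)\{a} has moves ··b··> p11
  p10 = (0 + a.0) | 0\{a} has moves ··a··> p11
  p11 = 0 | 0\{a} has moves ·
Reachable graph of Q (12 states):
  q0 = b.a.a.0 | b.(b.0)\{a} has moves ··b··> q1, ··b··> q2
  q1 = a.a.0 | b.(b.0)\{a} has moves ··a··> q3, ··b··> q4
  q2 = b.a.a.0 | (b.0)\{a} has moves ··b··> q4, ··b··> q5
  q3 = a.0 | b.(b.0)\{a} has moves ··a··> q6, ··b··> q7
  q4 = a.a.0 | (b.0)\{a} has moves ··a··> q7, ··b··> q8
  q5 = b.a.a.0 | 0\{a} has moves ··b··> q8
  q6 = 0 | b.(b.0)\{a} has moves ··b··> q9
  q7 = a.0 | (b.0)\{a} has moves ··a··> q9, ··b··> q10
  q8 = a.a.0 | 0\{a} has moves ··a··> q10
  q9 = 0 | (b.0)\{a} has moves ··b··> q11
  q10 = a.0 | 0\{a} has moves ··a··> q11
  q11 = 0 | 0\{a} has moves ·
Bisimilarity quotient blocks:
  B0 = {p0, q0}
  B1 = {p2, q2}
  B2 = {p4, q4}
  B3 = {p7, q7}
  B4 = {p9, q9}
  B5 = {p11, q11}
  B6 = {p10, q10}
  B7 = {p8, q8}
  B8 = {p5, q5}
  B9 = {p1, q1}
  B10 = {p3, q3}
  B11 = {p6, q6}
p0 ∈ B0, q0 ∈ B0 → same block

bisimilar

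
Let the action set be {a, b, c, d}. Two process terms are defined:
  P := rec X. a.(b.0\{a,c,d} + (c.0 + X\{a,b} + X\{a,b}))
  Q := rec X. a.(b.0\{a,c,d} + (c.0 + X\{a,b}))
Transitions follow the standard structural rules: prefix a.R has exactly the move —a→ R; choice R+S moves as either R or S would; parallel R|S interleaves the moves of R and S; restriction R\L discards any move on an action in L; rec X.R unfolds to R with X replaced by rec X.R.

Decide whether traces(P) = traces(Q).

Reachable graph of P (4 states):
  s0 = rec X. a.(b.0\{a,c,d} + (c.0 + X\{a,b} + X\{a,b})) has moves ··a··> s1
  s1 = b.0\{a,c,d} + (c.0 + (rec X. a.(b.0\{a,c,d} + (c.0 + X\{a,b} + X\{a,b})))\{a,b} + (rec X. a.(b.0\{a,c,d} + (c.0 + X\{a,b} + X\{a,b})))\{a,b}) has moves ··b··> s2, ··c··> s3
  s2 = 0\{a,c,d} has moves deadlocked
  s3 = 0 has moves deadlocked
Reachable graph of Q (4 states):
  t0 = rec X. a.(b.0\{a,c,d} + (c.0 + X\{a,b})) has moves ··a··> t1
  t1 = b.0\{a,c,d} + (c.0 + (rec X. a.(b.0\{a,c,d} + (c.0 + X\{a,b})))\{a,b}) has moves ··b··> t2, ··c··> t3
  t2 = 0\{a,c,d} has moves deadlocked
  t3 = 0 has moves deadlocked
Bisimilarity quotient blocks:
  B0 = {s0, t0}
  B1 = {s1, t1}
  B2 = {s2, s3, t2, t3}
s0 ∈ B0, t0 ∈ B0 → same block
Bisimilar ⇒ trace-equivalent.

YES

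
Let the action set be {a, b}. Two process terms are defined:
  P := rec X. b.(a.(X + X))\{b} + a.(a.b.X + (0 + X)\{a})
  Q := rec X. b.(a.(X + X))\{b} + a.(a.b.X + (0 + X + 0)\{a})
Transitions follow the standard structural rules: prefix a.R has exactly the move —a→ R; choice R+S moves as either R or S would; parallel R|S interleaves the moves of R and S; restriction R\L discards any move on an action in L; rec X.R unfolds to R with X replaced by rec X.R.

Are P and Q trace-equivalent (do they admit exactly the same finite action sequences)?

trace-equivalent

Reachable graph of P (8 states):
  m0 = rec X. b.(a.(X + X))\{b} + a.(a.b.X + (0 + X)\{a}) | —a→ m1, —b→ m2
  m1 = a.b.(rec X. b.(a.(X + X))\{b} + a.(a.b.X + (0 + X)\{a})) + (0 + (rec X. b.(a.(X + X))\{b} + a.(a.b.X + (0 + X)\{a})))\{a} | —a→ m3, —b→ m4
  m2 = (a.((rec X. b.(a.(X + X))\{b} + a.(a.b.X + (0 + X)\{a})) + (rec X. b.(a.(X + X))\{b} + a.(a.b.X + (0 + X)\{a}))))\{b} | —a→ m5
  m3 = b.(rec X. b.(a.(X + X))\{b} + a.(a.b.X + (0 + X)\{a})) | —b→ m0
  m4 = (a.((rec X. b.(a.(X + X))\{b} + a.(a.b.X + (0 + X)\{a})) + (rec X. b.(a.(X + X))\{b} + a.(a.b.X + (0 + X)\{a}))))\{b}\{a} | ·
  m5 = ((rec X. b.(a.(X + X))\{b} + a.(a.b.X + (0 + X)\{a})) + (rec X. b.(a.(X + X))\{b} + a.(a.b.X + (0 + X)\{a})))\{b} | —a→ m6
  m6 = (a.b.(rec X. b.(a.(X + X))\{b} + a.(a.b.X + (0 + X)\{a})) + (0 + (rec X. b.(a.(X + X))\{b} + a.(a.b.X + (0 + X)\{a})))\{a})\{b} | —a→ m7
  m7 = (b.(rec X. b.(a.(X + X))\{b} + a.(a.b.X + (0 + X)\{a})))\{b} | ·
Reachable graph of Q (8 states):
  n0 = rec X. b.(a.(X + X))\{b} + a.(a.b.X + (0 + X + 0)\{a}) | —a→ n1, —b→ n2
  n1 = a.b.(rec X. b.(a.(X + X))\{b} + a.(a.b.X + (0 + X + 0)\{a})) + (0 + (rec X. b.(a.(X + X))\{b} + a.(a.b.X + (0 + X + 0)\{a})) + 0)\{a} | —a→ n3, —b→ n4
  n2 = (a.((rec X. b.(a.(X + X))\{b} + a.(a.b.X + (0 + X + 0)\{a})) + (rec X. b.(a.(X + X))\{b} + a.(a.b.X + (0 + X + 0)\{a}))))\{b} | —a→ n5
  n3 = b.(rec X. b.(a.(X + X))\{b} + a.(a.b.X + (0 + X + 0)\{a})) | —b→ n0
  n4 = (a.((rec X. b.(a.(X + X))\{b} + a.(a.b.X + (0 + X + 0)\{a})) + (rec X. b.(a.(X + X))\{b} + a.(a.b.X + (0 + X + 0)\{a}))))\{b}\{a} | ·
  n5 = ((rec X. b.(a.(X + X))\{b} + a.(a.b.X + (0 + X + 0)\{a})) + (rec X. b.(a.(X + X))\{b} + a.(a.b.X + (0 + X + 0)\{a})))\{b} | —a→ n6
  n6 = (a.b.(rec X. b.(a.(X + X))\{b} + a.(a.b.X + (0 + X + 0)\{a})) + (0 + (rec X. b.(a.(X + X))\{b} + a.(a.b.X + (0 + X + 0)\{a})) + 0)\{a})\{b} | —a→ n7
  n7 = (b.(rec X. b.(a.(X + X))\{b} + a.(a.b.X + (0 + X + 0)\{a})))\{b} | ·
Coarsest stable partition (strong bisimilarity classes):
  B0 = {m0, n0}
  B1 = {m1, n1}
  B2 = {m4, m7, n4, n7}
  B3 = {m3, n3}
  B4 = {m2, n2}
  B5 = {m5, n5}
  B6 = {m6, n6}
m0 ∈ B0, n0 ∈ B0 → same block
Bisimilar ⇒ trace-equivalent.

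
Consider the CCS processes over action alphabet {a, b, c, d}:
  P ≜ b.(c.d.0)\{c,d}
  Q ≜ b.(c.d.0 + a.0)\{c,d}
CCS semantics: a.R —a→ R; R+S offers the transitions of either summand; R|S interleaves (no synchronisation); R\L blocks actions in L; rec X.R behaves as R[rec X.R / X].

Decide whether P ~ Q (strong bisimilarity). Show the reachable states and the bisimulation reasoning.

P ≁ Q

P's transition system — 2 states:
  s0 = b.(c.d.0)\{c,d} ⊢ --b--▸ s1
  s1 = (c.d.0)\{c,d} ⊢ stopped
Q's transition system — 3 states:
  t0 = b.(c.d.0 + a.0)\{c,d} ⊢ --b--▸ t1
  t1 = (c.d.0 + a.0)\{c,d} ⊢ --a--▸ t2
  t2 = 0\{c,d} ⊢ stopped
Coarsest stable partition (strong bisimilarity classes):
  B0 = {s0}
  B1 = {s1, t2}
  B2 = {t0}
  B3 = {t1}
s0 ∈ B0, t0 ∈ B2 → different blocks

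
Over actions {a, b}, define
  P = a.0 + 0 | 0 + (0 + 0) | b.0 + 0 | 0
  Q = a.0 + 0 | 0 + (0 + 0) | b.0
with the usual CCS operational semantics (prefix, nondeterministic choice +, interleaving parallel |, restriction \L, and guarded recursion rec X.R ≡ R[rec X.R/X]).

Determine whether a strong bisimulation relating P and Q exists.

Reachable graph of P (3 states):
  u0 = a.0 + 0 | 0 + (0 + 0) | b.0 + 0 | 0 has moves —a→ u1, —b→ u2
  u1 = 0 has moves stopped
  u2 = (0 + 0) | 0 has moves stopped
Reachable graph of Q (3 states):
  v0 = a.0 + 0 | 0 + (0 + 0) | b.0 has moves —a→ v1, —b→ v2
  v1 = 0 has moves stopped
  v2 = (0 + 0) | 0 has moves stopped
Bisimilarity quotient blocks:
  B0 = {u0, v0}
  B1 = {u1, u2, v1, v2}
u0 ∈ B0, v0 ∈ B0 → same block

bisimilar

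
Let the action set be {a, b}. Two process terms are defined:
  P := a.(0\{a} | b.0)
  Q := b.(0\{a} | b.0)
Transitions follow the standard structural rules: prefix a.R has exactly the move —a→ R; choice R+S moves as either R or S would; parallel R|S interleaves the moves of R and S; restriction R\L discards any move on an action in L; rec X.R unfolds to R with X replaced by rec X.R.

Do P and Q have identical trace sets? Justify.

LTS(P): 3 reachable states
  p0 = a.(0\{a} | b.0) :: --a--▸ p1
  p1 = 0\{a} | b.0 :: --b--▸ p2
  p2 = 0\{a} | 0 :: ·
LTS(Q): 3 reachable states
  q0 = b.(0\{a} | b.0) :: --b--▸ q1
  q1 = 0\{a} | b.0 :: --b--▸ q2
  q2 = 0\{a} | 0 :: ·
Run σ = ⟨a⟩ on P: start {p0}
  [1] a ⇒ {p1}
  ✓ P
Run σ = ⟨a⟩ on Q: start {q0}
  [1] a ⇒ ∅  — Q cannot continue

traces(P) ≠ traces(Q) — witness ⟨a⟩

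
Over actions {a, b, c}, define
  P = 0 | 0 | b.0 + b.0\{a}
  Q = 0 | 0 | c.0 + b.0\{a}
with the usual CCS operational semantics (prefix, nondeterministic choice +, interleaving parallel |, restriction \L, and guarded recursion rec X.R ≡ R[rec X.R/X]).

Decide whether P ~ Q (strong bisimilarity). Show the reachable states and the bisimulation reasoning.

not bisimilar

Reachable graph of P (3 states):
  u0 = 0 | 0 | b.0 + b.0\{a} :: --b--▸ u1, --b--▸ u2
  u1 = 0 | 0 | 0 :: deadlocked
  u2 = 0\{a} :: deadlocked
Reachable graph of Q (3 states):
  v0 = 0 | 0 | c.0 + b.0\{a} :: --b--▸ v1, --c--▸ v2
  v1 = 0\{a} :: deadlocked
  v2 = 0 | 0 | 0 :: deadlocked
Partition-refinement fixed point:
  B0 = {u0}
  B1 = {u1, u2, v1, v2}
  B2 = {v0}
u0 ∈ B0, v0 ∈ B2 → different blocks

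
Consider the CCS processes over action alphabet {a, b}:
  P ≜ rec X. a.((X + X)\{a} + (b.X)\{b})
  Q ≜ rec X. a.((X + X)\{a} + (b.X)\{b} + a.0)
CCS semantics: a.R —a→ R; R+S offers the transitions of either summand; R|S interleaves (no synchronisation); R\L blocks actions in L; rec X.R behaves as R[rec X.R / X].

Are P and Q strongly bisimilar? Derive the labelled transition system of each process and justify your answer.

Reachable graph of P (2 states):
  p0 = rec X. a.((X + X)\{a} + (b.X)\{b}) | -a-> p1
  p1 = ((rec X. a.((X + X)\{a} + (b.X)\{b})) + (rec X. a.((X + X)\{a} + (b.X)\{b})))\{a} + (b.(rec X. a.((X + X)\{a} + (b.X)\{b})))\{b} | ∅
Reachable graph of Q (3 states):
  q0 = rec X. a.((X + X)\{a} + (b.X)\{b} + a.0) | -a-> q1
  q1 = ((rec X. a.((X + X)\{a} + (b.X)\{b} + a.0)) + (rec X. a.((X + X)\{a} + (b.X)\{b} + a.0)))\{a} + (b.(rec X. a.((X + X)\{a} + (b.X)\{b} + a.0)))\{b} + a.0 | -a-> q2
  q2 = 0 | ∅
Bisimilarity quotient blocks:
  B0 = {p0, q1}
  B1 = {p1, q2}
  B2 = {q0}
p0 ∈ B0, q0 ∈ B2 → different blocks

P ≁ Q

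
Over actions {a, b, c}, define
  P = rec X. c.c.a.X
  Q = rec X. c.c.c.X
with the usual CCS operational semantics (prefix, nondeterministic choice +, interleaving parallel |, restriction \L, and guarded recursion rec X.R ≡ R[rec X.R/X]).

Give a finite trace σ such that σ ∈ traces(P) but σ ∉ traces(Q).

P's transition system — 3 states:
  m0 = rec X. c.c.a.X has moves =c=> m1
  m1 = c.a.(rec X. c.c.a.X) has moves =c=> m2
  m2 = a.(rec X. c.c.a.X) has moves =a=> m0
Q's transition system — 3 states:
  n0 = rec X. c.c.c.X has moves =c=> n1
  n1 = c.c.(rec X. c.c.c.X) has moves =c=> n2
  n2 = c.(rec X. c.c.c.X) has moves =c=> n0
Executing cca from P (initial set {m0}):
  after c @ step 1: {m1}
  after c @ step 2: {m2}
  after a @ step 3: {m0}
  ✓ P
Executing cca from Q (initial set {n0}):
  after c @ step 1: {n1}
  after c @ step 2: {n2}
  after a @ step 3: ∅ (Q stuck)

cca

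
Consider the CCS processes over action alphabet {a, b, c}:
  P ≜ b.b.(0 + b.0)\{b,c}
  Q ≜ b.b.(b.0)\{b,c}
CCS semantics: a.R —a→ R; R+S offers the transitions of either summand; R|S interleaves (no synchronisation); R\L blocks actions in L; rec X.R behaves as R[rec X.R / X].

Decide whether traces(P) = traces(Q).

LTS(P): 3 reachable states
  u0 = b.b.(0 + b.0)\{b,c} → --b--▸ u1
  u1 = b.(0 + b.0)\{b,c} → --b--▸ u2
  u2 = (0 + b.0)\{b,c} → (no moves)
LTS(Q): 3 reachable states
  v0 = b.b.(b.0)\{b,c} → --b--▸ v1
  v1 = b.(b.0)\{b,c} → --b--▸ v2
  v2 = (b.0)\{b,c} → (no moves)
Partition-refinement fixed point:
  B0 = {u0, v0}
  B1 = {u1, v1}
  B2 = {u2, v2}
u0 ∈ B0, v0 ∈ B0 → same block
Bisimilar ⇒ trace-equivalent.

trace-equivalent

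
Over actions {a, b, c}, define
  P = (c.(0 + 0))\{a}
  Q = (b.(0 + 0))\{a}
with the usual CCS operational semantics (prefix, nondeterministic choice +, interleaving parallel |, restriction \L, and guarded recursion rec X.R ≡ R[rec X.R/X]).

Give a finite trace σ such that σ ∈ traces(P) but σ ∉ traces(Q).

c

Reachable graph of P (2 states):
  p0 = (c.(0 + 0))\{a} → ··c··> p1
  p1 = (0 + 0)\{a} → ∅
Reachable graph of Q (2 states):
  q0 = (b.(0 + 0))\{a} → ··b··> q1
  q1 = (0 + 0)\{a} → ∅
Run σ = ⟨c⟩ on P: start {p0}
  after c @ step 1: {p1}
  — P admits the full trace.
Run σ = ⟨c⟩ on Q: start {q0}
  after c @ step 1: no successor for Q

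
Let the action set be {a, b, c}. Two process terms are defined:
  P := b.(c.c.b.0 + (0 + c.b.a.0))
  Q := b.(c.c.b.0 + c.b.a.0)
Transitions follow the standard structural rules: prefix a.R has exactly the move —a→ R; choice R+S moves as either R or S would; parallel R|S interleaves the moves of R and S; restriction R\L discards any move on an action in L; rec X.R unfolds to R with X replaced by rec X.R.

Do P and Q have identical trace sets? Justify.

trace-equivalent

P's transition system — 7 states:
  s0 = b.(c.c.b.0 + (0 + c.b.a.0)) :: —b→ s1
  s1 = c.c.b.0 + (0 + c.b.a.0) :: —c→ s2, —c→ s3
  s2 = b.a.0 :: —b→ s4
  s3 = c.b.0 :: —c→ s5
  s4 = a.0 :: —a→ s6
  s5 = b.0 :: —b→ s6
  s6 = 0 :: stopped
Q's transition system — 7 states:
  t0 = b.(c.c.b.0 + c.b.a.0) :: —b→ t1
  t1 = c.c.b.0 + c.b.a.0 :: —c→ t2, —c→ t3
  t2 = b.a.0 :: —b→ t4
  t3 = c.b.0 :: —c→ t5
  t4 = a.0 :: —a→ t6
  t5 = b.0 :: —b→ t6
  t6 = 0 :: stopped
Bisimilarity quotient blocks:
  B0 = {s0, t0}
  B1 = {s1, t1}
  B2 = {s3, t3}
  B3 = {s5, t5}
  B4 = {s6, t6}
  B5 = {s2, t2}
  B6 = {s4, t4}
s0 ∈ B0, t0 ∈ B0 → same block
Bisimilar ⇒ trace-equivalent.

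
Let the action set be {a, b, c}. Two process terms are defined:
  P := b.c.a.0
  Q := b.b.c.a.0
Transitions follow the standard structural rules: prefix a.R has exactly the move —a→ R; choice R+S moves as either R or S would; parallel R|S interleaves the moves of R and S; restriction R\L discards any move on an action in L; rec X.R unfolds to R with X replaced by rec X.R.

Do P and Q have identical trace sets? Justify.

NO — witness ⟨bc⟩

P's transition system — 4 states:
  p0 = b.c.a.0 ⊢ —b→ p1
  p1 = c.a.0 ⊢ —c→ p2
  p2 = a.0 ⊢ —a→ p3
  p3 = 0 ⊢ deadlocked
Q's transition system — 5 states:
  q0 = b.b.c.a.0 ⊢ —b→ q1
  q1 = b.c.a.0 ⊢ —b→ q2
  q2 = c.a.0 ⊢ —c→ q3
  q3 = a.0 ⊢ —a→ q4
  q4 = 0 ⊢ deadlocked
Run σ = ⟨bc⟩ on P: start {p0}
  [1] b ⇒ {p1}
  [2] c ⇒ {p2}
  P completes σ.
Run σ = ⟨bc⟩ on Q: start {q0}
  [1] b ⇒ {q1}
  [2] c ⇒ ∅ (Q stuck)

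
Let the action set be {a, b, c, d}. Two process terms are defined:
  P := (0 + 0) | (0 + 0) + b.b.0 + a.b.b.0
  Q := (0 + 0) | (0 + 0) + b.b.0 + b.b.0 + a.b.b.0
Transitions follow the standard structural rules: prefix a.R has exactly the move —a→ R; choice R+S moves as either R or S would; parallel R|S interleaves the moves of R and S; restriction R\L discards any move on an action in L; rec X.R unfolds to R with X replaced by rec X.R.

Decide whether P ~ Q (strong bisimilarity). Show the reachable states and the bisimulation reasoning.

YES

P's transition system — 4 states:
  m0 = (0 + 0) | (0 + 0) + b.b.0 + a.b.b.0 | =a=> m1, =b=> m2
  m1 = b.b.0 | =b=> m2
  m2 = b.0 | =b=> m3
  m3 = 0 | (no moves)
Q's transition system — 4 states:
  n0 = (0 + 0) | (0 + 0) + b.b.0 + b.b.0 + a.b.b.0 | =a=> n1, =b=> n2
  n1 = b.b.0 | =b=> n2
  n2 = b.0 | =b=> n3
  n3 = 0 | (no moves)
Partition-refinement fixed point:
  B0 = {m0, n0}
  B1 = {m1, n1}
  B2 = {m2, n2}
  B3 = {m3, n3}
m0 ∈ B0, n0 ∈ B0 → same block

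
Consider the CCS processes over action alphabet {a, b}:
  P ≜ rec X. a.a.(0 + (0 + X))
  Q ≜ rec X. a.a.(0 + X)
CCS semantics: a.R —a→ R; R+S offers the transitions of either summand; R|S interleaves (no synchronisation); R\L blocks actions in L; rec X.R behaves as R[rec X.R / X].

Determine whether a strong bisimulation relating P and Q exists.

P's transition system — 3 states:
  m0 = rec X. a.a.(0 + (0 + X)) → --a--▸ m1
  m1 = a.(0 + (0 + (rec X. a.a.(0 + (0 + X))))) → --a--▸ m2
  m2 = 0 + (0 + (rec X. a.a.(0 + (0 + X)))) → --a--▸ m1
Q's transition system — 3 states:
  n0 = rec X. a.a.(0 + X) → --a--▸ n1
  n1 = a.(0 + (rec X. a.a.(0 + X))) → --a--▸ n2
  n2 = 0 + (rec X. a.a.(0 + X)) → --a--▸ n1
Bisimilarity quotient blocks:
  B0 = {m0, m1, m2, n0, n1, n2}
m0 ∈ B0, n0 ∈ B0 → same block

P ~ Q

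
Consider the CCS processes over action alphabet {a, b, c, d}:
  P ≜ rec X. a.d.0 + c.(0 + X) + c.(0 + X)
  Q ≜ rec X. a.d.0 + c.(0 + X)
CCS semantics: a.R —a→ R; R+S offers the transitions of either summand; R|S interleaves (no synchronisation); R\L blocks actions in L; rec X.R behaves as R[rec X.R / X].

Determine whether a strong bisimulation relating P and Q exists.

Reachable graph of P (4 states):
  m0 = rec X. a.d.0 + c.(0 + X) + c.(0 + X) → --a--▸ m1, --c--▸ m2
  m1 = d.0 → --d--▸ m3
  m2 = 0 + (rec X. a.d.0 + c.(0 + X) + c.(0 + X)) → --a--▸ m1, --c--▸ m2
  m3 = 0 → deadlocked
Reachable graph of Q (4 states):
  n0 = rec X. a.d.0 + c.(0 + X) → --a--▸ n1, --c--▸ n2
  n1 = d.0 → --d--▸ n3
  n2 = 0 + (rec X. a.d.0 + c.(0 + X)) → --a--▸ n1, --c--▸ n2
  n3 = 0 → deadlocked
Partition-refinement fixed point:
  B0 = {m0, m2, n0, n2}
  B1 = {m1, n1}
  B2 = {m3, n3}
m0 ∈ B0, n0 ∈ B0 → same block

P ~ Q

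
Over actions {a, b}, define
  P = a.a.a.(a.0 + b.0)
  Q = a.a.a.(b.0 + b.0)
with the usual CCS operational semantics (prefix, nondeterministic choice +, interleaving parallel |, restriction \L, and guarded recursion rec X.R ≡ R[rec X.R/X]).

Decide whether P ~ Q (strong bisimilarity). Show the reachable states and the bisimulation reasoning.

P's transition system — 5 states:
  m0 = a.a.a.(a.0 + b.0) :: --a--▸ m1
  m1 = a.a.(a.0 + b.0) :: --a--▸ m2
  m2 = a.(a.0 + b.0) :: --a--▸ m3
  m3 = a.0 + b.0 :: --a--▸ m4, --b--▸ m4
  m4 = 0 :: deadlocked
Q's transition system — 5 states:
  n0 = a.a.a.(b.0 + b.0) :: --a--▸ n1
  n1 = a.a.(b.0 + b.0) :: --a--▸ n2
  n2 = a.(b.0 + b.0) :: --a--▸ n3
  n3 = b.0 + b.0 :: --b--▸ n4
  n4 = 0 :: deadlocked
Bisimilarity quotient blocks:
  B0 = {m0}
  B1 = {m1}
  B2 = {m2}
  B3 = {m3}
  B4 = {m4, n4}
  B5 = {n0}
  B6 = {n1}
  B7 = {n2}
  B8 = {n3}
m0 ∈ B0, n0 ∈ B5 → different blocks

not bisimilar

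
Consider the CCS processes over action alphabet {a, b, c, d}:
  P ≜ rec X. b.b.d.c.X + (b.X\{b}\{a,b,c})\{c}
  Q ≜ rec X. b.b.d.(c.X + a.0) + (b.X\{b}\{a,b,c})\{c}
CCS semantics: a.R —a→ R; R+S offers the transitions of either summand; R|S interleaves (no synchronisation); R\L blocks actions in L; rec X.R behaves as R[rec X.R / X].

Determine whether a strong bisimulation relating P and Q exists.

P ≁ Q

Reachable graph of P (5 states):
  s0 = rec X. b.b.d.c.X + (b.X\{b}\{a,b,c})\{c} :: =b=> s1, =b=> s2
  s1 = (rec X. b.b.d.c.X + (b.X\{b}\{a,b,c})\{c})\{b}\{a,b,c}\{c} :: ∅
  s2 = b.d.c.(rec X. b.b.d.c.X + (b.X\{b}\{a,b,c})\{c}) :: =b=> s3
  s3 = d.c.(rec X. b.b.d.c.X + (b.X\{b}\{a,b,c})\{c}) :: =d=> s4
  s4 = c.(rec X. b.b.d.c.X + (b.X\{b}\{a,b,c})\{c}) :: =c=> s0
Reachable graph of Q (6 states):
  t0 = rec X. b.b.d.(c.X + a.0) + (b.X\{b}\{a,b,c})\{c} :: =b=> t1, =b=> t2
  t1 = (rec X. b.b.d.(c.X + a.0) + (b.X\{b}\{a,b,c})\{c})\{b}\{a,b,c}\{c} :: ∅
  t2 = b.d.(c.(rec X. b.b.d.(c.X + a.0) + (b.X\{b}\{a,b,c})\{c}) + a.0) :: =b=> t3
  t3 = d.(c.(rec X. b.b.d.(c.X + a.0) + (b.X\{b}\{a,b,c})\{c}) + a.0) :: =d=> t4
  t4 = c.(rec X. b.b.d.(c.X + a.0) + (b.X\{b}\{a,b,c})\{c}) + a.0 :: =a=> t5, =c=> t0
  t5 = 0 :: ∅
Bisimilarity quotient blocks:
  B0 = {s0}
  B1 = {s1, t1, t5}
  B2 = {s2}
  B3 = {s3}
  B4 = {s4}
  B5 = {t0}
  B6 = {t2}
  B7 = {t3}
  B8 = {t4}
s0 ∈ B0, t0 ∈ B5 → different blocks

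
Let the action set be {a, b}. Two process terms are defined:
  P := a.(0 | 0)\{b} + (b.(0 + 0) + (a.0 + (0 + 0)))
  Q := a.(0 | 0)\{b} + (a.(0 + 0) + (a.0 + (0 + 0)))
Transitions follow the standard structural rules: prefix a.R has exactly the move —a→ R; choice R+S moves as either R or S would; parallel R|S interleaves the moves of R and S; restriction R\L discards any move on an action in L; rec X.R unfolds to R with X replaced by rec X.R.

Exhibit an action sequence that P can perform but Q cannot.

LTS(P): 4 reachable states
  m0 = a.(0 | 0)\{b} + (b.(0 + 0) + (a.0 + (0 + 0))) :: ··a··> m1, ··a··> m2, ··b··> m3
  m1 = (0 | 0)\{b} :: deadlocked
  m2 = 0 :: deadlocked
  m3 = 0 + 0 :: deadlocked
LTS(Q): 4 reachable states
  n0 = a.(0 | 0)\{b} + (a.(0 + 0) + (a.0 + (0 + 0))) :: ··a··> n1, ··a··> n2, ··a··> n3
  n1 = (0 | 0)\{b} :: deadlocked
  n2 = 0 :: deadlocked
  n3 = 0 + 0 :: deadlocked
Run σ = ⟨b⟩ on P: start {m0}
  step 1 (b): {m3}
  P completes σ.
Run σ = ⟨b⟩ on Q: start {n0}
  step 1 (b): ∅  — Q cannot continue

b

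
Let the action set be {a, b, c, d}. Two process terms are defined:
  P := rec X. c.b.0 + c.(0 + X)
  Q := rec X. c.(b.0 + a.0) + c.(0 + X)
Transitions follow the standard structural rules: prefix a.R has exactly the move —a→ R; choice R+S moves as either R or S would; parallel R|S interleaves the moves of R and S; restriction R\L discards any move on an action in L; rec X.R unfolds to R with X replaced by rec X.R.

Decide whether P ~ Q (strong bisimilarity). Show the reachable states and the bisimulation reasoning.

not bisimilar

LTS(P): 4 reachable states
  u0 = rec X. c.b.0 + c.(0 + X) → ··c··> u1, ··c··> u2
  u1 = 0 + (rec X. c.b.0 + c.(0 + X)) → ··c··> u1, ··c··> u2
  u2 = b.0 → ··b··> u3
  u3 = 0 → ·
LTS(Q): 4 reachable states
  v0 = rec X. c.(b.0 + a.0) + c.(0 + X) → ··c··> v1, ··c··> v2
  v1 = 0 + (rec X. c.(b.0 + a.0) + c.(0 + X)) → ··c··> v1, ··c··> v2
  v2 = b.0 + a.0 → ··a··> v3, ··b··> v3
  v3 = 0 → ·
Bisimilarity quotient blocks:
  B0 = {u0, u1}
  B1 = {u2}
  B2 = {u3, v3}
  B3 = {v0, v1}
  B4 = {v2}
u0 ∈ B0, v0 ∈ B3 → different blocks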